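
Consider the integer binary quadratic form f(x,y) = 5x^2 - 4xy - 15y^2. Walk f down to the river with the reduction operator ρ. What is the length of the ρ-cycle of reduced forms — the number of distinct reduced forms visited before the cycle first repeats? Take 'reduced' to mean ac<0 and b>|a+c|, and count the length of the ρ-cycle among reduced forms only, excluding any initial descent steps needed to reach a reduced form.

D = 316, ⌊√D⌋ = 17
descent: ρ → (-15,4,5)
descent: ρ → (5,16,-3)  [lands on river]
river: ρ → (-3,14,10)
river: ρ → (10,6,-7)
river: ρ → (-7,8,9)
river: ρ → (9,10,-6)
river: ρ → (-6,14,5)
ρ-cycle length = 6 (tail of 2 descent steps not counted)

6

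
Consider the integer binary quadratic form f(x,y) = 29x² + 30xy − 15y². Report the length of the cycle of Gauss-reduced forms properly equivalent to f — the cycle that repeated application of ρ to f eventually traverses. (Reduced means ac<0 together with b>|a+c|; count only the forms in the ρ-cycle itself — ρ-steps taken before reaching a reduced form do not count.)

D = 2640, ⌊√D⌋ = 51
river: ρ → (-15,30,29)
river: ρ → (29,28,-16)
river: ρ → (-16,36,21)
river: ρ → (21,48,-4)
river: ρ → (-4,48,21)
river: ρ → (21,36,-16)
river: ρ → (-16,28,29)
river: ρ → (29,30,-15)
ρ-cycle length = 8 (tail of 0 descent steps not counted)

8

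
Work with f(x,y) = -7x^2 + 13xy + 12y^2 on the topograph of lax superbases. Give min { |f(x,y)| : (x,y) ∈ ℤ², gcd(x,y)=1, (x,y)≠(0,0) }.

river: ρ → (12,11,-8)
river: ρ → (-8,21,2)
river: ρ → (2,19,-18)
river: ρ → (-18,17,3)
river: ρ → (3,19,-12)
river: ρ → (-12,5,10)
river: ρ → (10,15,-7)
river: ρ → (-7,13,12)
closes: descent 0, river 8
min |a| on river = 2

2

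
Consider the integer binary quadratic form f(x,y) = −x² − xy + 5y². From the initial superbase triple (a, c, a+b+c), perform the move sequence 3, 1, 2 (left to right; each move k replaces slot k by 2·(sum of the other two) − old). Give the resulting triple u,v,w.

start (-1,5,3) = (f(1,0),f(0,1),f(1,1))
replace slot 3: 2·((-1)+5) − 3 = 5 → (-1,5,5)
replace slot 1: 2·(5+5) − (-1) = 21 → (21,5,5)
replace slot 2: 2·(21+5) − 5 = 47 → (21,47,5)

21,47,5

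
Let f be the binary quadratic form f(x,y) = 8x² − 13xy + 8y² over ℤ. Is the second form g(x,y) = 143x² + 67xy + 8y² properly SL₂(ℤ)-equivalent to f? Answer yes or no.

D₁ = -87, D₂ = -87
f: translate: b→3 (≡-13 mod 16), so (8,-13,8)→(8,3,3)
f: flip: (8,3,3)→(3,-3,8)
f: translate: b→3 (≡-3 mod 6), so (3,-3,8)→(3,3,8)
f: reduced (well bottom): (3,3,8) with a≤c, −a<b≤a
g: flip: (143,67,8)→(8,-67,143)
g: translate: b→-3 (≡-67 mod 16), so (8,-67,143)→(8,-3,3)
g: flip: (8,-3,3)→(3,3,8)
g: reduced (well bottom): (3,3,8) with a≤c, −a<b≤a
reduced forms (3, 3, 8) vs (3, 3, 8) ⇒ equivalent

yes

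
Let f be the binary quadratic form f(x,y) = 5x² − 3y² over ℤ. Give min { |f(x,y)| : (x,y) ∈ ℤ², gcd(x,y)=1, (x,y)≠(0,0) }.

descent: ρ → (-3,6,2)  [lands on river]
river: ρ → (2,6,-3)
closes: descent 1, river 2
min |a| on river = 2

2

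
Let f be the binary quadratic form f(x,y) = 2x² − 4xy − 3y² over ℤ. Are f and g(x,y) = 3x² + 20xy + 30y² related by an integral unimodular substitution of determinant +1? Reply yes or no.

D₁ = 40, D₂ = 40
river cycle of f (length 6): (-3, 4, 2), (2, 4, -3), (-3, 2, 3), (3, 4, -2), (-2, 4, 3), (3, 2, -3)
river cycle of g (length 6): (3, 2, -3), (-3, 4, 2), (2, 4, -3), (-3, 2, 3), (3, 4, -2), (-2, 4, 3)
cycles coincide ⇒ equivalent

yes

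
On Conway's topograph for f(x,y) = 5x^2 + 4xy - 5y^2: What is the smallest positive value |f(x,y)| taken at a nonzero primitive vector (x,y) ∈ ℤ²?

river: ρ → (-5,6,4)
river: ρ → (4,10,-1)
river: ρ → (-1,10,4)
river: ρ → (4,6,-5)
river: ρ → (-5,4,5)
river: ρ → (5,6,-4)
river: ρ → (-4,10,1)
river: ρ → (1,10,-4)
river: ρ → (-4,6,5)
river: ρ → (5,4,-5)
closes: descent 0, river 10
min |a| on river = 1

1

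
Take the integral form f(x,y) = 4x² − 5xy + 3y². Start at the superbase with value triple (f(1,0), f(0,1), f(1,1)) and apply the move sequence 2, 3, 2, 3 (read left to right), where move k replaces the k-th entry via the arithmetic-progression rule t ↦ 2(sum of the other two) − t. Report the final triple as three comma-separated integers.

start (4,3,2) = (f(1,0),f(0,1),f(1,1))
replace slot 2: 2·(4+2) − 3 = 9 → (4,9,2)
replace slot 3: 2·(4+9) − 2 = 24 → (4,9,24)
replace slot 2: 2·(4+24) − 9 = 47 → (4,47,24)
replace slot 3: 2·(4+47) − 24 = 78 → (4,47,78)

4,47,78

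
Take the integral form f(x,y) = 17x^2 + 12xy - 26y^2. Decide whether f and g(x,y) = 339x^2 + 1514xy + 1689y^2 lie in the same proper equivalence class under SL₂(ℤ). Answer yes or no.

D₁ = 1912, D₂ = 1912
river cycle of f (length 36): (-26, 40, 3), (3, 38, -39), (-39, 40, 2), (2, 40, -39), (-39, 38, 3), (3, 40, -26), (-26, 12, 17), (17, 22, -21), (-21, 20, 18), (18, 16, -23), … (26 more)
river cycle of g (length 36): (17, 12, -26), (-26, 40, 3), (3, 38, -39), (-39, 40, 2), (2, 40, -39), (-39, 38, 3), (3, 40, -26), (-26, 12, 17), (17, 22, -21), (-21, 20, 18), … (26 more)
cycles coincide ⇒ equivalent

yes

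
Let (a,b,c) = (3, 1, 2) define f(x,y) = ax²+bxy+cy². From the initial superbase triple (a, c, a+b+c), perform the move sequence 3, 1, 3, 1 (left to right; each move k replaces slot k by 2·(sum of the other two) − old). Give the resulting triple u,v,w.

start (3,2,6) = (f(1,0),f(0,1),f(1,1))
replace slot 3: 2·(3+2) − 6 = 4 → (3,2,4)
replace slot 1: 2·(2+4) − 3 = 9 → (9,2,4)
replace slot 3: 2·(9+2) − 4 = 18 → (9,2,18)
replace slot 1: 2·(2+18) − 9 = 31 → (31,2,18)

31,2,18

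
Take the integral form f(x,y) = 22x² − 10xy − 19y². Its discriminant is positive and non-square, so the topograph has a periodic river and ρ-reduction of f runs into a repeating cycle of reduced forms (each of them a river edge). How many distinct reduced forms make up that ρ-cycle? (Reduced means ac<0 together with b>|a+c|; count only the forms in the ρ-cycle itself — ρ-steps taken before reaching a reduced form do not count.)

D = 1772, ⌊√D⌋ = 42
descent: ρ → (-19,10,22)  [lands on river]
river: ρ → (22,34,-7)
river: ρ → (-7,36,17)
river: ρ → (17,32,-11)
river: ρ → (-11,34,14)
river: ρ → (14,22,-23)
river: ρ → (-23,24,13)
river: ρ → (13,28,-19)
ρ-cycle length = 8 (tail of 1 descent step not counted)

8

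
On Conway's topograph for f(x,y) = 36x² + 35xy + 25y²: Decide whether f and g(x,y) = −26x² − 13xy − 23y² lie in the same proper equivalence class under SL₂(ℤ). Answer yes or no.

D₁ = -2375, D₂ = -2223
discriminants differ ⇒ not SL₂(ℤ)-equivalent

no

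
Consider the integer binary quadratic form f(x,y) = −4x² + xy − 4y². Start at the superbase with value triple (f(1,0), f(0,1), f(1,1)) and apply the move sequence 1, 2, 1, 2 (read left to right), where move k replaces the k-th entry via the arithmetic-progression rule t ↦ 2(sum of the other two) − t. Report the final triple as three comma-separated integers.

start (-4,-4,-7) = (f(1,0),f(0,1),f(1,1))
replace slot 1: 2·((-4)+(-7)) − (-4) = -18 → (-18,-4,-7)
replace slot 2: 2·((-18)+(-7)) − (-4) = -46 → (-18,-46,-7)
replace slot 1: 2·((-46)+(-7)) − (-18) = -88 → (-88,-46,-7)
replace slot 2: 2·((-88)+(-7)) − (-46) = -144 → (-88,-144,-7)

-88,-144,-7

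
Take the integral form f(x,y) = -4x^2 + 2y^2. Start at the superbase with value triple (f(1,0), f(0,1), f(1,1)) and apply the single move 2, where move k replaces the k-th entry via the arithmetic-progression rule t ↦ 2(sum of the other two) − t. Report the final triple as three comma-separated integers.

start (-4,2,-2) = (f(1,0),f(0,1),f(1,1))
replace slot 2: 2·((-4)+(-2)) − 2 = -14 → (-4,-14,-2)

-4,-14,-2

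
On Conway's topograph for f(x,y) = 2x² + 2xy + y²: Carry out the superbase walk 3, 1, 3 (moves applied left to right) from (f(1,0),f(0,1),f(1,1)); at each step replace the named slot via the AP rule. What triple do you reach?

start (2,1,5) = (f(1,0),f(0,1),f(1,1))
replace slot 3: 2·(2+1) − 5 = 1 → (2,1,1)
replace slot 1: 2·(1+1) − 2 = 2 → (2,1,1)
replace slot 3: 2·(2+1) − 1 = 5 → (2,1,5)

2,1,5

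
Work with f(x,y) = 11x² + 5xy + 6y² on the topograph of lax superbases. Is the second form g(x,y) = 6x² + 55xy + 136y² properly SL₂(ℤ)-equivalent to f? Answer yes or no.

D₁ = -239, D₂ = -239
f: flip: (11,5,6)→(6,-5,11)
f: reduced (well bottom): (6,-5,11) with a≤c, −a<b≤a
g: translate: b→-5 (≡55 mod 12), so (6,55,136)→(6,-5,11)
g: reduced (well bottom): (6,-5,11) with a≤c, −a<b≤a
reduced forms (6, -5, 11) vs (6, -5, 11) ⇒ equivalent

yes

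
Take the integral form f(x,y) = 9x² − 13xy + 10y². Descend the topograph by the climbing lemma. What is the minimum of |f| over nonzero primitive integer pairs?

translate: b→5 (≡-13 mod 18), so (9,-13,10)→(9,5,6)
flip: (9,5,6)→(6,-5,9)
reduced (well bottom): (6,-5,9) with a≤c, −a<b≤a
well minimum = a = 6

6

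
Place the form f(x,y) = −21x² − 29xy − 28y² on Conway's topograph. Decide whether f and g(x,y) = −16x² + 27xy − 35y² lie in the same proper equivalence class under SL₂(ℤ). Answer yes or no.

D₁ = -1511, D₂ = -1511
f is negative-definite; reduce −f:
−f: translate: b→-13 (≡29 mod 42), so (21,29,28)→(21,-13,20)
−f: flip: (21,-13,20)→(20,13,21)
−f: reduced (well bottom): (20,13,21) with a≤c, −a<b≤a
flip sign back: reduced form of f is (-20,-13,-21)
g is negative-definite; reduce −g:
−g: translate: b→5 (≡-27 mod 32), so (16,-27,35)→(16,5,24)
−g: reduced (well bottom): (16,5,24) with a≤c, −a<b≤a
flip sign back: reduced form of g is (-16,-5,-24)
reduced forms (-20, -13, -21) vs (-16, -5, -24) ⇒ inequivalent

no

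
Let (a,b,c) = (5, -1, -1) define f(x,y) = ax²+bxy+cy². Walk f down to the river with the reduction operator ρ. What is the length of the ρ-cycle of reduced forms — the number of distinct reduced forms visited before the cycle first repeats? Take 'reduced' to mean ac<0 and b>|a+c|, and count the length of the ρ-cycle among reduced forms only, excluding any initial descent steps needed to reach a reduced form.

D = 21, ⌊√D⌋ = 4
descent: ρ → (-1,3,3)  [lands on river]
river: ρ → (3,3,-1)
ρ-cycle length = 2 (tail of 1 descent step not counted)

2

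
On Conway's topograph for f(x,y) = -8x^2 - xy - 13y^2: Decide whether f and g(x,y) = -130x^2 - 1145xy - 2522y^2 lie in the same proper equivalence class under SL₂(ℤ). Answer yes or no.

D₁ = -415, D₂ = -415
f is negative-definite; reduce −f:
−f: reduced (well bottom): (8,1,13) with a≤c, −a<b≤a
flip sign back: reduced form of f is (-8,-1,-13)
g is negative-definite; reduce −g:
−g: translate: b→105 (≡1145 mod 260), so (130,1145,2522)→(130,105,22)
−g: flip: (130,105,22)→(22,-105,130)
−g: translate: b→-17 (≡-105 mod 44), so (22,-105,130)→(22,-17,8)
−g: flip: (22,-17,8)→(8,17,22)
−g: translate: b→1 (≡17 mod 16), so (8,17,22)→(8,1,13)
−g: reduced (well bottom): (8,1,13) with a≤c, −a<b≤a
flip sign back: reduced form of g is (-8,-1,-13)
reduced forms (-8, -1, -13) vs (-8, -1, -13) ⇒ equivalent

yes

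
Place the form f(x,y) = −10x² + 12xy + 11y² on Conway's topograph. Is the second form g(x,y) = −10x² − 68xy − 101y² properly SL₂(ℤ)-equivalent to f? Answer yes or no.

D₁ = 584, D₂ = 584
river cycle of f (length 8): (11, 10, -11), (-11, 12, 10), (10, 8, -13), (-13, 18, 5), (5, 22, -5), (-5, 18, 13), (13, 8, -10), (-10, 12, 11)
river cycle of g (length 8): (-10, 12, 11), (11, 10, -11), (-11, 12, 10), (10, 8, -13), (-13, 18, 5), (5, 22, -5), (-5, 18, 13), (13, 8, -10)
cycles coincide ⇒ equivalent

yes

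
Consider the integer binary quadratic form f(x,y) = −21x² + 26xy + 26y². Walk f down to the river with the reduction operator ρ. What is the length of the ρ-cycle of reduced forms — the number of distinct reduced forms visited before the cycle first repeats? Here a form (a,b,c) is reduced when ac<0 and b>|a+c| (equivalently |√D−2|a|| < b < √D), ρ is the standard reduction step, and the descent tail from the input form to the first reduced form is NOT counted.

D = 2860, ⌊√D⌋ = 53
river: ρ → (26,26,-21)
river: ρ → (-21,16,31)
river: ρ → (31,46,-6)
river: ρ → (-6,50,15)
river: ρ → (15,40,-21)
river: ρ → (-21,44,11)
river: ρ → (11,44,-21)
river: ρ → (-21,40,15)
river: ρ → (15,50,-6)
river: ρ → (-6,46,31)
river: ρ → (31,16,-21)
river: ρ → (-21,26,26)
ρ-cycle length = 12 (tail of 0 descent steps not counted)

12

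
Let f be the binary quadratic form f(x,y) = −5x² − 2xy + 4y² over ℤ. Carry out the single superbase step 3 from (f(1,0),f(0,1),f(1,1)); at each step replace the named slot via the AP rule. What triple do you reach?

start (-5,4,-3) = (f(1,0),f(0,1),f(1,1))
replace slot 3: 2·((-5)+4) − (-3) = 1 → (-5,4,1)

-5,4,1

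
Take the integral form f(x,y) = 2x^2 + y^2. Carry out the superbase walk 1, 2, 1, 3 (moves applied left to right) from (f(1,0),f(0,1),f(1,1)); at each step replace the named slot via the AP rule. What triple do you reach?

start (2,1,3) = (f(1,0),f(0,1),f(1,1))
replace slot 1: 2·(1+3) − 2 = 6 → (6,1,3)
replace slot 2: 2·(6+3) − 1 = 17 → (6,17,3)
replace slot 1: 2·(17+3) − 6 = 34 → (34,17,3)
replace slot 3: 2·(34+17) − 3 = 99 → (34,17,99)

34,17,99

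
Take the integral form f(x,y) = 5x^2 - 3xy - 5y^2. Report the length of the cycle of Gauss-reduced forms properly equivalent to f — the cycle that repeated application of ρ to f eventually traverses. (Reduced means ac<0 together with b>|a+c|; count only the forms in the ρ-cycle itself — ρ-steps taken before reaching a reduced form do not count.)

D = 109, ⌊√D⌋ = 10
descent: ρ → (-5,3,5)  [lands on river]
river: ρ → (5,7,-3)
river: ρ → (-3,5,7)
river: ρ → (7,9,-1)
river: ρ → (-1,9,7)
river: ρ → (7,5,-3)
river: ρ → (-3,7,5)
river: ρ → (5,3,-5)
river: ρ → (-5,7,3)
river: ρ → (3,5,-7)
river: ρ → (-7,9,1)
river: ρ → (1,9,-7)
river: ρ → (-7,5,3)
river: ρ → (3,7,-5)
ρ-cycle length = 14 (tail of 1 descent step not counted)

14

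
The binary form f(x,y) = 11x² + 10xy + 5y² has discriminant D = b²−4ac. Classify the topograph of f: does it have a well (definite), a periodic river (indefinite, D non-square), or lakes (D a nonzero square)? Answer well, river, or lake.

D = b²−4ac = 10² − 4·11·5 = -120
D < 0 ⇒ definite ⇒ every region one sign ⇒ single well

well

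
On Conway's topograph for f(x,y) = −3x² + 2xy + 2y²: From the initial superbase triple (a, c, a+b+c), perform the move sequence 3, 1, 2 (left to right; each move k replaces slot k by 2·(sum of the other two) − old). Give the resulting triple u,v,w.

start (-3,2,1) = (f(1,0),f(0,1),f(1,1))
replace slot 3: 2·((-3)+2) − 1 = -3 → (-3,2,-3)
replace slot 1: 2·(2+(-3)) − (-3) = 1 → (1,2,-3)
replace slot 2: 2·(1+(-3)) − 2 = -6 → (1,-6,-3)

1,-6,-3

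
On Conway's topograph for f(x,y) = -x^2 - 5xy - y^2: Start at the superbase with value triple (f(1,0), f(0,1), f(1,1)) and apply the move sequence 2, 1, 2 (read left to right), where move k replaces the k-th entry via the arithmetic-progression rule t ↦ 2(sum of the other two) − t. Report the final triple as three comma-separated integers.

start (-1,-1,-7) = (f(1,0),f(0,1),f(1,1))
replace slot 2: 2·((-1)+(-7)) − (-1) = -15 → (-1,-15,-7)
replace slot 1: 2·((-15)+(-7)) − (-1) = -43 → (-43,-15,-7)
replace slot 2: 2·((-43)+(-7)) − (-15) = -85 → (-43,-85,-7)

-43,-85,-7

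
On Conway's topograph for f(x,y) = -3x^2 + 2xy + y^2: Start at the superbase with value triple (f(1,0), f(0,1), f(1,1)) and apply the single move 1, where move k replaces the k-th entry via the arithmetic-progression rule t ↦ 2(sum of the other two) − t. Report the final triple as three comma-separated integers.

start (-3,1,0) = (f(1,0),f(0,1),f(1,1))
replace slot 1: 2·(1+0) − (-3) = 5 → (5,1,0)

5,1,0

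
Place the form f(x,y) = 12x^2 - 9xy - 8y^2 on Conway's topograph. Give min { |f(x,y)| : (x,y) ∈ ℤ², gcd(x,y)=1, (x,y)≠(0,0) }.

descent: ρ → (-8,9,12)  [lands on river]
river: ρ → (12,15,-5)
river: ρ → (-5,15,12)
river: ρ → (12,9,-8)
river: ρ → (-8,7,13)
river: ρ → (13,19,-2)
river: ρ → (-2,21,3)
river: ρ → (3,21,-2)
river: ρ → (-2,19,13)
river: ρ → (13,7,-8)
closes: descent 1, river 10
min |a| on river = 2

2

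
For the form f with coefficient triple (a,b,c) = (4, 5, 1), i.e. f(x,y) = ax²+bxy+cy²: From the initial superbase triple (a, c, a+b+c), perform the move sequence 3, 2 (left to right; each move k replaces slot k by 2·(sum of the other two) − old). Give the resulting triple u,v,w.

start (4,1,10) = (f(1,0),f(0,1),f(1,1))
replace slot 3: 2·(4+1) − 10 = 0 → (4,1,0)
replace slot 2: 2·(4+0) − 1 = 7 → (4,7,0)

4,7,0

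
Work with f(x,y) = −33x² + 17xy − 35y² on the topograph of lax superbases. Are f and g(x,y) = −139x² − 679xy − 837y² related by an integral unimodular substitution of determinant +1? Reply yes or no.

D₁ = -4331, D₂ = -4331
f is negative-definite; reduce −f:
−f: reduced (well bottom): (33,-17,35) with a≤c, −a<b≤a
flip sign back: reduced form of f is (-33,17,-35)
g is negative-definite; reduce −g:
−g: translate: b→123 (≡679 mod 278), so (139,679,837)→(139,123,35)
−g: flip: (139,123,35)→(35,-123,139)
−g: translate: b→17 (≡-123 mod 70), so (35,-123,139)→(35,17,33)
−g: flip: (35,17,33)→(33,-17,35)
−g: reduced (well bottom): (33,-17,35) with a≤c, −a<b≤a
flip sign back: reduced form of g is (-33,17,-35)
reduced forms (-33, 17, -35) vs (-33, 17, -35) ⇒ equivalent

yes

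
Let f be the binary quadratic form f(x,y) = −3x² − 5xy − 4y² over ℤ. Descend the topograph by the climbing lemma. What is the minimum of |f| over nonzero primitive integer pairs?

translate: b→-1 (≡5 mod 6), so (3,5,4)→(3,-1,2)
flip: (3,-1,2)→(2,1,3)
reduced (well bottom): (2,1,3) with a≤c, −a<b≤a
well minimum |f| = |-2| = 2 (negative-definite)

2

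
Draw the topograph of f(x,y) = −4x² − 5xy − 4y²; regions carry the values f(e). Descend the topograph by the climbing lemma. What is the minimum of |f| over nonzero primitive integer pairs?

translate: b→-3 (≡5 mod 8), so (4,5,4)→(4,-3,3)
flip: (4,-3,3)→(3,3,4)
reduced (well bottom): (3,3,4) with a≤c, −a<b≤a
well minimum |f| = |-3| = 3 (negative-definite)

3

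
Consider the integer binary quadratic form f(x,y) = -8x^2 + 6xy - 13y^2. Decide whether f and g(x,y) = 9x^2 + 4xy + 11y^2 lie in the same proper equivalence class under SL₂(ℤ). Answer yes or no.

D₁ = -380, D₂ = -380
f is negative-definite; reduce −f:
−f: reduced (well bottom): (8,-6,13) with a≤c, −a<b≤a
flip sign back: reduced form of f is (-8,6,-13)
g: reduced (well bottom): (9,4,11) with a≤c, −a<b≤a
reduced forms (-8, 6, -13) vs (9, 4, 11) ⇒ inequivalent

no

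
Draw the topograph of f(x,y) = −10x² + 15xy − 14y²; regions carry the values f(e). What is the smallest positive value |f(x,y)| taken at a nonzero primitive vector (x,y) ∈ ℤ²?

translate: b→5 (≡-15 mod 20), so (10,-15,14)→(10,5,9)
flip: (10,5,9)→(9,-5,10)
reduced (well bottom): (9,-5,10) with a≤c, −a<b≤a
well minimum |f| = |-9| = 9 (negative-definite)

9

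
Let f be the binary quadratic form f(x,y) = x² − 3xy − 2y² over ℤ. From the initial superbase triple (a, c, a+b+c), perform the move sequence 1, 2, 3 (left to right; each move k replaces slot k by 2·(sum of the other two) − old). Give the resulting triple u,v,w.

start (1,-2,-4) = (f(1,0),f(0,1),f(1,1))
replace slot 1: 2·((-2)+(-4)) − 1 = -13 → (-13,-2,-4)
replace slot 2: 2·((-13)+(-4)) − (-2) = -32 → (-13,-32,-4)
replace slot 3: 2·((-13)+(-32)) − (-4) = -86 → (-13,-32,-86)

-13,-32,-86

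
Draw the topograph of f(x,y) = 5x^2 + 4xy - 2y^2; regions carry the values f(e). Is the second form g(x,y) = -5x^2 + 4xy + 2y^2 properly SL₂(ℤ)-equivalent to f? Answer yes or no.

D₁ = 56, D₂ = 56
river cycle of f (length 4): (-2, 4, 5), (5, 6, -1), (-1, 6, 5), (5, 4, -2)
river cycle of g (length 4): (2, 4, -5), (-5, 6, 1), (1, 6, -5), (-5, 4, 2)
cycles differ ⇒ inequivalent

no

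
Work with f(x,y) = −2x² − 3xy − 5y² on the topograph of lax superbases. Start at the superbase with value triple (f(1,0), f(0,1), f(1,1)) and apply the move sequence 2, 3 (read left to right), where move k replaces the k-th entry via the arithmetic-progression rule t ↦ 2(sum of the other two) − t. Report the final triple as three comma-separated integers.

start (-2,-5,-10) = (f(1,0),f(0,1),f(1,1))
replace slot 2: 2·((-2)+(-10)) − (-5) = -19 → (-2,-19,-10)
replace slot 3: 2·((-2)+(-19)) − (-10) = -32 → (-2,-19,-32)

-2,-19,-32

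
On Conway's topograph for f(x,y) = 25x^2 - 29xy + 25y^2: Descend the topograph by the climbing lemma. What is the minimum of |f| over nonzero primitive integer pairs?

translate: b→21 (≡-29 mod 50), so (25,-29,25)→(25,21,21)
flip: (25,21,21)→(21,-21,25)
translate: b→21 (≡-21 mod 42), so (21,-21,25)→(21,21,25)
reduced (well bottom): (21,21,25) with a≤c, −a<b≤a
well minimum = a = 21

21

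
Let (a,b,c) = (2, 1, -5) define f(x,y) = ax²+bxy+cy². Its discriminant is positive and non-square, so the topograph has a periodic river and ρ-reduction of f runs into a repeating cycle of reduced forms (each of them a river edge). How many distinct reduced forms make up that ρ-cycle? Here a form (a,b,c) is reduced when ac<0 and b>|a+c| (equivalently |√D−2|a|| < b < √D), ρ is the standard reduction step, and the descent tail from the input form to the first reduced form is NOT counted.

D = 41, ⌊√D⌋ = 6
descent: ρ → (-5,-1,2)
descent: ρ → (2,5,-2)  [lands on river]
river: ρ → (-2,3,4)
river: ρ → (4,5,-1)
river: ρ → (-1,5,4)
river: ρ → (4,3,-2)
river: ρ → (-2,5,2)
river: ρ → (2,3,-4)
river: ρ → (-4,5,1)
river: ρ → (1,5,-4)
river: ρ → (-4,3,2)
ρ-cycle length = 10 (tail of 2 descent steps not counted)

10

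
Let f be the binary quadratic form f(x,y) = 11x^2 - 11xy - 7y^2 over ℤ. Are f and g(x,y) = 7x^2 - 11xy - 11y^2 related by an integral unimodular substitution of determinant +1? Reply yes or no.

D₁ = 429, D₂ = 429
river cycle of f (length 6): (-7, 11, 11), (11, 11, -7), (-7, 17, 5), (5, 13, -13), (-13, 13, 5), (5, 17, -7)
river cycle of g (length 6): (-11, 11, 7), (7, 17, -5), (-5, 13, 13), (13, 13, -5), (-5, 17, 7), (7, 11, -11)
cycles differ ⇒ inequivalent

no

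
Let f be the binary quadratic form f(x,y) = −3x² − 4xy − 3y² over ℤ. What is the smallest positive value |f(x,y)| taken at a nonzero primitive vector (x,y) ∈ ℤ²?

translate: b→-2 (≡4 mod 6), so (3,4,3)→(3,-2,2)
flip: (3,-2,2)→(2,2,3)
reduced (well bottom): (2,2,3) with a≤c, −a<b≤a
well minimum |f| = |-2| = 2 (negative-definite)

2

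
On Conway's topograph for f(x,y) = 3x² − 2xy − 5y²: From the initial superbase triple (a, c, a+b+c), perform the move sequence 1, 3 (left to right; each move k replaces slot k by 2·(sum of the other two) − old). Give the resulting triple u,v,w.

start (3,-5,-4) = (f(1,0),f(0,1),f(1,1))
replace slot 1: 2·((-5)+(-4)) − 3 = -21 → (-21,-5,-4)
replace slot 3: 2·((-21)+(-5)) − (-4) = -48 → (-21,-5,-48)

-21,-5,-48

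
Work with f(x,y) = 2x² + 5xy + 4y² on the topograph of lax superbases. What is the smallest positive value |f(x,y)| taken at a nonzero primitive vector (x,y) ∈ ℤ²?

translate: b→1 (≡5 mod 4), so (2,5,4)→(2,1,1)
flip: (2,1,1)→(1,-1,2)
translate: b→1 (≡-1 mod 2), so (1,-1,2)→(1,1,2)
reduced (well bottom): (1,1,2) with a≤c, −a<b≤a
well minimum = a = 1

1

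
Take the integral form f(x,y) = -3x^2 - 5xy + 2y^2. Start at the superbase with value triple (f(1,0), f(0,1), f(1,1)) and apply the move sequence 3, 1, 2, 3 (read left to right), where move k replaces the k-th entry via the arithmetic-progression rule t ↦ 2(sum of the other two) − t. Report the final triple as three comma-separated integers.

start (-3,2,-6) = (f(1,0),f(0,1),f(1,1))
replace slot 3: 2·((-3)+2) − (-6) = 4 → (-3,2,4)
replace slot 1: 2·(2+4) − (-3) = 15 → (15,2,4)
replace slot 2: 2·(15+4) − 2 = 36 → (15,36,4)
replace slot 3: 2·(15+36) − 4 = 98 → (15,36,98)

15,36,98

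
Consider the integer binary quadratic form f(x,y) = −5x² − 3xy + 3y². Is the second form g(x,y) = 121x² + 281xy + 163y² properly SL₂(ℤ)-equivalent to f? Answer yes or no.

D₁ = 69, D₂ = 69
river cycle of f (length 4): (3, 3, -5), (-5, 7, 1), (1, 7, -5), (-5, 3, 3)
river cycle of g (length 4): (3, 3, -5), (-5, 7, 1), (1, 7, -5), (-5, 3, 3)
cycles coincide ⇒ equivalent

yes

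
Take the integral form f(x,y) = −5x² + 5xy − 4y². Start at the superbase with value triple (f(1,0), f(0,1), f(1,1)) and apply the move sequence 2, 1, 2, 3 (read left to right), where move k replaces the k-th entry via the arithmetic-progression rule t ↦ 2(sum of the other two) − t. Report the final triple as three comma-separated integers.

start (-5,-4,-4) = (f(1,0),f(0,1),f(1,1))
replace slot 2: 2·((-5)+(-4)) − (-4) = -14 → (-5,-14,-4)
replace slot 1: 2·((-14)+(-4)) − (-5) = -31 → (-31,-14,-4)
replace slot 2: 2·((-31)+(-4)) − (-14) = -56 → (-31,-56,-4)
replace slot 3: 2·((-31)+(-56)) − (-4) = -170 → (-31,-56,-170)

-31,-56,-170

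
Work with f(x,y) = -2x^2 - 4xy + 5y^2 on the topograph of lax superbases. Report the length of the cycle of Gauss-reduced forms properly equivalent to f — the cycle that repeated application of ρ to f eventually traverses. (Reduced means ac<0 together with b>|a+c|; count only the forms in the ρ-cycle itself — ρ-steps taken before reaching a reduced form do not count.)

D = 56, ⌊√D⌋ = 7
descent: ρ → (5,4,-2)  [lands on river]
river: ρ → (-2,4,5)
river: ρ → (5,6,-1)
river: ρ → (-1,6,5)
ρ-cycle length = 4 (tail of 1 descent step not counted)

4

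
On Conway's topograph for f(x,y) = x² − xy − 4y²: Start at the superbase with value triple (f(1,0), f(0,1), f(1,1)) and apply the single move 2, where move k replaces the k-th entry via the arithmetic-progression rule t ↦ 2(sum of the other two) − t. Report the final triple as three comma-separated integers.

start (1,-4,-4) = (f(1,0),f(0,1),f(1,1))
replace slot 2: 2·(1+(-4)) − (-4) = -2 → (1,-2,-4)

1,-2,-4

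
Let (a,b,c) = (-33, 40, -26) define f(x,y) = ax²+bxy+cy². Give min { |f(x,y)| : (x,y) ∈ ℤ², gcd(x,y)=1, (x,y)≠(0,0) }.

translate: b→26 (≡-40 mod 66), so (33,-40,26)→(33,26,19)
flip: (33,26,19)→(19,-26,33)
translate: b→12 (≡-26 mod 38), so (19,-26,33)→(19,12,26)
reduced (well bottom): (19,12,26) with a≤c, −a<b≤a
well minimum |f| = |-19| = 19 (negative-definite)

19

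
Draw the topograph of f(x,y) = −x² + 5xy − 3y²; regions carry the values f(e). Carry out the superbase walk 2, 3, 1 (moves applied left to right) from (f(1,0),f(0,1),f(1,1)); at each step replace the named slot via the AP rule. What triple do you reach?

start (-1,-3,1) = (f(1,0),f(0,1),f(1,1))
replace slot 2: 2·((-1)+1) − (-3) = 3 → (-1,3,1)
replace slot 3: 2·((-1)+3) − 1 = 3 → (-1,3,3)
replace slot 1: 2·(3+3) − (-1) = 13 → (13,3,3)

13,3,3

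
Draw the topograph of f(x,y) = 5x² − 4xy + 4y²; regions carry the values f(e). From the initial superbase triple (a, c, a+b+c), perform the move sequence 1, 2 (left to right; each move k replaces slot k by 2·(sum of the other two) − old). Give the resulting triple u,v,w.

start (5,4,5) = (f(1,0),f(0,1),f(1,1))
replace slot 1: 2·(4+5) − 5 = 13 → (13,4,5)
replace slot 2: 2·(13+5) − 4 = 32 → (13,32,5)

13,32,5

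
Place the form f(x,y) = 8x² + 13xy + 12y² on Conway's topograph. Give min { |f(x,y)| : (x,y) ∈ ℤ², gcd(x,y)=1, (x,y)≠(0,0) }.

translate: b→-3 (≡13 mod 16), so (8,13,12)→(8,-3,7)
flip: (8,-3,7)→(7,3,8)
reduced (well bottom): (7,3,8) with a≤c, −a<b≤a
well minimum = a = 7

7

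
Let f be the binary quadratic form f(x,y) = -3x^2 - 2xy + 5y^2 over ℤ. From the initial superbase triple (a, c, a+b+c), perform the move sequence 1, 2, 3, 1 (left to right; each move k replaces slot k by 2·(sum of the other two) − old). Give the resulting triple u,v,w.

start (-3,5,0) = (f(1,0),f(0,1),f(1,1))
replace slot 1: 2·(5+0) − (-3) = 13 → (13,5,0)
replace slot 2: 2·(13+0) − 5 = 21 → (13,21,0)
replace slot 3: 2·(13+21) − 0 = 68 → (13,21,68)
replace slot 1: 2·(21+68) − 13 = 165 → (165,21,68)

165,21,68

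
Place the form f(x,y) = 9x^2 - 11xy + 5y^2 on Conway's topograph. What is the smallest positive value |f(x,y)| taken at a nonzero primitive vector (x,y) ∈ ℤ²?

translate: b→7 (≡-11 mod 18), so (9,-11,5)→(9,7,3)
flip: (9,7,3)→(3,-7,9)
translate: b→-1 (≡-7 mod 6), so (3,-7,9)→(3,-1,5)
reduced (well bottom): (3,-1,5) with a≤c, −a<b≤a
well minimum = a = 3

3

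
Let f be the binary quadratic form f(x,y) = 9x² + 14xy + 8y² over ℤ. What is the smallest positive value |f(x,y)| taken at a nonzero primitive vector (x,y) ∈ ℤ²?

translate: b→-4 (≡14 mod 18), so (9,14,8)→(9,-4,3)
flip: (9,-4,3)→(3,4,9)
translate: b→-2 (≡4 mod 6), so (3,4,9)→(3,-2,8)
reduced (well bottom): (3,-2,8) with a≤c, −a<b≤a
well minimum = a = 3

3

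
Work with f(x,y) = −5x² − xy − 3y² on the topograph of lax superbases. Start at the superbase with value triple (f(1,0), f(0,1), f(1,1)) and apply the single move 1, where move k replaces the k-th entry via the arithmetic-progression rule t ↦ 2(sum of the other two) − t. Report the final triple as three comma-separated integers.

start (-5,-3,-9) = (f(1,0),f(0,1),f(1,1))
replace slot 1: 2·((-3)+(-9)) − (-5) = -19 → (-19,-3,-9)

-19,-3,-9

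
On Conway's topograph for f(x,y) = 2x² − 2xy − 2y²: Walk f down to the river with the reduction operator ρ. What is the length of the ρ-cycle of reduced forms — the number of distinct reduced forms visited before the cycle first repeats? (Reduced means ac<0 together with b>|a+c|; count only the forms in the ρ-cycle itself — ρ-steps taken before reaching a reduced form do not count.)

D = 20, ⌊√D⌋ = 4
descent: ρ → (-2,2,2)  [lands on river]
river: ρ → (2,2,-2)
ρ-cycle length = 2 (tail of 1 descent step not counted)

2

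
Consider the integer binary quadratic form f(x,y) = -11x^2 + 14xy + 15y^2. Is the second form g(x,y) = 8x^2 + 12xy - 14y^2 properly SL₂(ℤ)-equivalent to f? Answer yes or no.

D₁ = 856, D₂ = 592
discriminants differ ⇒ not SL₂(ℤ)-equivalent

no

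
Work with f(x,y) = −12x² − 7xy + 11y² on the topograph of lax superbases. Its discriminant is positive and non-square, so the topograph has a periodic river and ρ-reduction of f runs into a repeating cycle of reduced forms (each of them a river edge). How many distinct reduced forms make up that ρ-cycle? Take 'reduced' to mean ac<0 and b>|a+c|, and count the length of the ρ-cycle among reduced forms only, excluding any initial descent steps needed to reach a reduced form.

D = 577, ⌊√D⌋ = 24
descent: ρ → (11,7,-12)  [lands on river]
river: ρ → (-12,17,6)
river: ρ → (6,19,-9)
river: ρ → (-9,17,8)
river: ρ → (8,15,-11)
river: ρ → (-11,7,12)
river: ρ → (12,17,-6)
river: ρ → (-6,19,9)
river: ρ → (9,17,-8)
river: ρ → (-8,15,11)
ρ-cycle length = 10 (tail of 1 descent step not counted)

10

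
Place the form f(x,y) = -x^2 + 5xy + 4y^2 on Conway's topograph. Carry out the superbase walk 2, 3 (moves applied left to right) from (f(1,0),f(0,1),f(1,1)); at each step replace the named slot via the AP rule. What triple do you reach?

start (-1,4,8) = (f(1,0),f(0,1),f(1,1))
replace slot 2: 2·((-1)+8) − 4 = 10 → (-1,10,8)
replace slot 3: 2·((-1)+10) − 8 = 10 → (-1,10,10)

-1,10,10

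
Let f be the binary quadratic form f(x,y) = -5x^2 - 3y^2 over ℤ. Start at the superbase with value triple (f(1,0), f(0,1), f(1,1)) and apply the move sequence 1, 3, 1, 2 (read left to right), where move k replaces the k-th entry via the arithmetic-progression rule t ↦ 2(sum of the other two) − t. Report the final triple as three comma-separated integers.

start (-5,-3,-8) = (f(1,0),f(0,1),f(1,1))
replace slot 1: 2·((-3)+(-8)) − (-5) = -17 → (-17,-3,-8)
replace slot 3: 2·((-17)+(-3)) − (-8) = -32 → (-17,-3,-32)
replace slot 1: 2·((-3)+(-32)) − (-17) = -53 → (-53,-3,-32)
replace slot 2: 2·((-53)+(-32)) − (-3) = -167 → (-53,-167,-32)

-53,-167,-32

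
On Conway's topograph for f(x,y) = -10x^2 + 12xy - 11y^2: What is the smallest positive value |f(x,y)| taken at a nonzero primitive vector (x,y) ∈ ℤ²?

translate: b→8 (≡-12 mod 20), so (10,-12,11)→(10,8,9)
flip: (10,8,9)→(9,-8,10)
reduced (well bottom): (9,-8,10) with a≤c, −a<b≤a
well minimum |f| = |-9| = 9 (negative-definite)

9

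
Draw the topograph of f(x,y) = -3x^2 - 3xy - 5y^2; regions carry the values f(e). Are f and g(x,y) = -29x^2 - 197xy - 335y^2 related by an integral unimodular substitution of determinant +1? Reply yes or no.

D₁ = -51, D₂ = -51
f is negative-definite; reduce −f:
−f: reduced (well bottom): (3,3,5) with a≤c, −a<b≤a
flip sign back: reduced form of f is (-3,-3,-5)
g is negative-definite; reduce −g:
−g: translate: b→23 (≡197 mod 58), so (29,197,335)→(29,23,5)
−g: flip: (29,23,5)→(5,-23,29)
−g: translate: b→-3 (≡-23 mod 10), so (5,-23,29)→(5,-3,3)
−g: flip: (5,-3,3)→(3,3,5)
−g: reduced (well bottom): (3,3,5) with a≤c, −a<b≤a
flip sign back: reduced form of g is (-3,-3,-5)
reduced forms (-3, -3, -5) vs (-3, -3, -5) ⇒ equivalent

yes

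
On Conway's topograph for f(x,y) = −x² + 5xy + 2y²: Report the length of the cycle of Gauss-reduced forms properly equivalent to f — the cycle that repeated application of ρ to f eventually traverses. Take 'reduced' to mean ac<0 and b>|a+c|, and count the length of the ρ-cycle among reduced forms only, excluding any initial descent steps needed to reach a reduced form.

D = 33, ⌊√D⌋ = 5
river: ρ → (2,3,-3)
river: ρ → (-3,3,2)
river: ρ → (2,5,-1)
river: ρ → (-1,5,2)
ρ-cycle length = 4 (tail of 0 descent steps not counted)

4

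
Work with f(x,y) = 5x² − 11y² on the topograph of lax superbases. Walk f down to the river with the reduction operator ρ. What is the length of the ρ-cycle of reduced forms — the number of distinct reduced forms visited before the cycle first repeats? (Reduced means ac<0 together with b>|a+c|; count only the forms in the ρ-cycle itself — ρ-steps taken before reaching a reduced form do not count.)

D = 220, ⌊√D⌋ = 14
descent: ρ → (-11,0,5)
descent: ρ → (5,10,-6)  [lands on river]
river: ρ → (-6,14,1)
river: ρ → (1,14,-6)
river: ρ → (-6,10,5)
ρ-cycle length = 4 (tail of 2 descent steps not counted)

4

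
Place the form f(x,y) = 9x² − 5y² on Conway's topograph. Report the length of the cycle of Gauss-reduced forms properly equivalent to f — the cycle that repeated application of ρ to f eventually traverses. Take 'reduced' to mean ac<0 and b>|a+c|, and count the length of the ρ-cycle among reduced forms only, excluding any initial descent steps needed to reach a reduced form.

D = 180, ⌊√D⌋ = 13
descent: ρ → (-5,10,4)  [lands on river]
river: ρ → (4,6,-9)
river: ρ → (-9,12,1)
river: ρ → (1,12,-9)
river: ρ → (-9,6,4)
river: ρ → (4,10,-5)
ρ-cycle length = 6 (tail of 1 descent step not counted)

6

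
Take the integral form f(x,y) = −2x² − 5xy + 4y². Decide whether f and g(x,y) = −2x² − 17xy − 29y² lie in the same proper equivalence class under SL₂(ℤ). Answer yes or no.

D₁ = 57, D₂ = 57
river cycle of f (length 6): (4, 5, -2), (-2, 7, 1), (1, 7, -2), (-2, 5, 4), (4, 3, -3), (-3, 3, 4)
river cycle of g (length 6): (-2, 7, 1), (1, 7, -2), (-2, 5, 4), (4, 3, -3), (-3, 3, 4), (4, 5, -2)
cycles coincide ⇒ equivalent

yes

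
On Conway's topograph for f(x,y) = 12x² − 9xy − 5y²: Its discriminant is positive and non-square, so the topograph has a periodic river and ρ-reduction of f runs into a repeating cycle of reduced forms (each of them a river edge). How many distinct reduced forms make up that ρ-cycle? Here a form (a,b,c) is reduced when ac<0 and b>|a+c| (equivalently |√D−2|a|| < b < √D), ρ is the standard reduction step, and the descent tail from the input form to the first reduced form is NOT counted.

D = 321, ⌊√D⌋ = 17
descent: ρ → (-5,9,12)  [lands on river]
river: ρ → (12,15,-2)
river: ρ → (-2,17,4)
river: ρ → (4,15,-6)
river: ρ → (-6,9,10)
river: ρ → (10,11,-5)
ρ-cycle length = 6 (tail of 1 descent step not counted)

6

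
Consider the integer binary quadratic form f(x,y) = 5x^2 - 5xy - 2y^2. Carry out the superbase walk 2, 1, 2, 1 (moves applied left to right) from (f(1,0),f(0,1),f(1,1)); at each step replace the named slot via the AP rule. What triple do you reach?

start (5,-2,-2) = (f(1,0),f(0,1),f(1,1))
replace slot 2: 2·(5+(-2)) − (-2) = 8 → (5,8,-2)
replace slot 1: 2·(8+(-2)) − 5 = 7 → (7,8,-2)
replace slot 2: 2·(7+(-2)) − 8 = 2 → (7,2,-2)
replace slot 1: 2·(2+(-2)) − 7 = -7 → (-7,2,-2)

-7,2,-2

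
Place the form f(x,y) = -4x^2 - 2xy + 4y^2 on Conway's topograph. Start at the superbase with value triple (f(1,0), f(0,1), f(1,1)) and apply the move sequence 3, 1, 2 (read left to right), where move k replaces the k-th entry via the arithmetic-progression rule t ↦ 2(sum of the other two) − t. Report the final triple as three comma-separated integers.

start (-4,4,-2) = (f(1,0),f(0,1),f(1,1))
replace slot 3: 2·((-4)+4) − (-2) = 2 → (-4,4,2)
replace slot 1: 2·(4+2) − (-4) = 16 → (16,4,2)
replace slot 2: 2·(16+2) − 4 = 32 → (16,32,2)

16,32,2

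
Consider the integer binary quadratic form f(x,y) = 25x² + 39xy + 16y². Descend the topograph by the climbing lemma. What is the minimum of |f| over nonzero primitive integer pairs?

translate: b→-11 (≡39 mod 50), so (25,39,16)→(25,-11,2)
flip: (25,-11,2)→(2,11,25)
translate: b→-1 (≡11 mod 4), so (2,11,25)→(2,-1,10)
reduced (well bottom): (2,-1,10) with a≤c, −a<b≤a
well minimum = a = 2

2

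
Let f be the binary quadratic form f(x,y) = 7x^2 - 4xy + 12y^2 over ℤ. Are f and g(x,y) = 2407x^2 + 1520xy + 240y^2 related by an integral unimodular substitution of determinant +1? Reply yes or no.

D₁ = -320, D₂ = -320
f: reduced (well bottom): (7,-4,12) with a≤c, −a<b≤a
g: flip: (2407,1520,240)→(240,-1520,2407)
g: translate: b→-80 (≡-1520 mod 480), so (240,-1520,2407)→(240,-80,7)
g: flip: (240,-80,7)→(7,80,240)
g: translate: b→-4 (≡80 mod 14), so (7,80,240)→(7,-4,12)
g: reduced (well bottom): (7,-4,12) with a≤c, −a<b≤a
reduced forms (7, -4, 12) vs (7, -4, 12) ⇒ equivalent

yes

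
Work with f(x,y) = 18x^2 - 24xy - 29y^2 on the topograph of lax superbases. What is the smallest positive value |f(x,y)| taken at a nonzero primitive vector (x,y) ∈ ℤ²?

descent: ρ → (-29,24,18)  [lands on river]
river: ρ → (18,48,-5)
river: ρ → (-5,42,45)
river: ρ → (45,48,-2)
river: ρ → (-2,48,45)
river: ρ → (45,42,-5)
river: ρ → (-5,48,18)
river: ρ → (18,24,-29)
river: ρ → (-29,34,13)
river: ρ → (13,44,-14)
river: ρ → (-14,40,19)
river: ρ → (19,36,-18)
river: ρ → (-18,36,19)
river: ρ → (19,40,-14)
river: ρ → (-14,44,13)
river: ρ → (13,34,-29)
closes: descent 1, river 16
min |a| on river = 2

2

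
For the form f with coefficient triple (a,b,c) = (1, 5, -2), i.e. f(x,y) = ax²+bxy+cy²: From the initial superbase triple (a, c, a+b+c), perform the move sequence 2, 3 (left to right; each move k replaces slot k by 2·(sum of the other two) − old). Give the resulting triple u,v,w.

start (1,-2,4) = (f(1,0),f(0,1),f(1,1))
replace slot 2: 2·(1+4) − (-2) = 12 → (1,12,4)
replace slot 3: 2·(1+12) − 4 = 22 → (1,12,22)

1,12,22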